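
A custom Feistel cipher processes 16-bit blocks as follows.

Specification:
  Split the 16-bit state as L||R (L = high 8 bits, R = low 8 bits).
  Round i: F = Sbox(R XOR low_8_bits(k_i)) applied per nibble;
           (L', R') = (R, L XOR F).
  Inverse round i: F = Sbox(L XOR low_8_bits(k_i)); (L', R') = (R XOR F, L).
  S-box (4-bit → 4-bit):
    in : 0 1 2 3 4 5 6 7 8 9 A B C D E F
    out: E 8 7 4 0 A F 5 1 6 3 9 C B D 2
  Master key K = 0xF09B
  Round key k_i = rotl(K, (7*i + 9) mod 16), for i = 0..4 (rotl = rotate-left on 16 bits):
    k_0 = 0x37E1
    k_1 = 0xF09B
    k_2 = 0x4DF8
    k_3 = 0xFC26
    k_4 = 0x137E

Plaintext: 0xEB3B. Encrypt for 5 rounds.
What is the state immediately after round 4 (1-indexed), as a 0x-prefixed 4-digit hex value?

0xBD96

s_0 = plaintext = 0xEB3B
s_1 = Round(s_0, k_0) = 0x3B58
s_2 = Round(s_1, k_1) = 0x58FF
s_3 = Round(s_2, k_2) = 0xFFBD
s_4 = Round(s_3, k_3) = 0xBD96
s_5 = Round(s_4, k_4) = 0x966C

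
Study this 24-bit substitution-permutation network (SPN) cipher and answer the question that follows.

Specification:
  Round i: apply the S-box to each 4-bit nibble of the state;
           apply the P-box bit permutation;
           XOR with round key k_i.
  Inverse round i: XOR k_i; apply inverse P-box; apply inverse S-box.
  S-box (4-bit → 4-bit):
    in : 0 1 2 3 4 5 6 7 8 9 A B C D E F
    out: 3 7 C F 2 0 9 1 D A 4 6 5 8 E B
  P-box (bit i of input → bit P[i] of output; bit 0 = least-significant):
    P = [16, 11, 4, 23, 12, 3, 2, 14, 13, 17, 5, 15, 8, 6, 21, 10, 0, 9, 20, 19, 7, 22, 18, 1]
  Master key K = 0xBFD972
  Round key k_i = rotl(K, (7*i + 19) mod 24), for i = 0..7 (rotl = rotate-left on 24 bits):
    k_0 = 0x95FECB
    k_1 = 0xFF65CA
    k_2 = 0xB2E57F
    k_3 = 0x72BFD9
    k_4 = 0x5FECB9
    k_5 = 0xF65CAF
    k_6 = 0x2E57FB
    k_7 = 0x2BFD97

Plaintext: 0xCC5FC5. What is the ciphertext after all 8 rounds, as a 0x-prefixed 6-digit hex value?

0x0920F0

s_0 = plaintext = 0xCC5FC5
s_1 = Round(s_0, k_0) = 0x834E4E
s_2 = Round(s_1, k_1) = 0x61EF31
s_3 = Round(s_2, k_2) = 0x811BA0
s_4 = Round(s_3, k_3) = 0x45B43E
s_5 = Round(s_4, k_4) = 0xBDB4E5
s_6 = Round(s_5, k_5) = 0x981CE3
s_7 = Round(s_6, k_6) = 0xD73E84
s_8 = Round(s_7, k_7) = 0x0920F0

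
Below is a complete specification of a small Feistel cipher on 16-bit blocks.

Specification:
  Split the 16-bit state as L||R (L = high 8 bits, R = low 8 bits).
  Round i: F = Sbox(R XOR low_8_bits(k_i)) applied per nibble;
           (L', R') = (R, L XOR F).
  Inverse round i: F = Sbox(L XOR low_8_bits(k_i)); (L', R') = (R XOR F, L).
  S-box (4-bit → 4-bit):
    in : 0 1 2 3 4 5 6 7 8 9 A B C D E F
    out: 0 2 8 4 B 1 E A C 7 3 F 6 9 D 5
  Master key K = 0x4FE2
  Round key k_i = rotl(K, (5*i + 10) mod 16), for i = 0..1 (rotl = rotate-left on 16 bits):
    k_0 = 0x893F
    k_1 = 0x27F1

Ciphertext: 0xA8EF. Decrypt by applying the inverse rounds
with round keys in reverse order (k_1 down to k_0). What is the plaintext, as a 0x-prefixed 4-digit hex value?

0xC2F8

s_0 = ciphertext = 0xA8EF
s_1 = InvRound(s_0, k_1) = 0xF8A8
s_2 = InvRound(s_1, k_0) = 0xC2F8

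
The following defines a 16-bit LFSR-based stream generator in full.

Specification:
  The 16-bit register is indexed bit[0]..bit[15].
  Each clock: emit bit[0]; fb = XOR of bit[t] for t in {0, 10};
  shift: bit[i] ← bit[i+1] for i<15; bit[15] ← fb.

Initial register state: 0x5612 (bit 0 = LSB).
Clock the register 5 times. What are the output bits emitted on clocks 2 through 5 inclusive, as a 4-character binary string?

reg_0 = 0x5612
clock 1: out=0, reg = 0xAB09
clock 2: out=1, reg = 0xD584
clock 3: out=0, reg = 0xEAC2
clock 4: out=0, reg = 0x7561
clock 5: out=1, reg = 0x3AB0

1001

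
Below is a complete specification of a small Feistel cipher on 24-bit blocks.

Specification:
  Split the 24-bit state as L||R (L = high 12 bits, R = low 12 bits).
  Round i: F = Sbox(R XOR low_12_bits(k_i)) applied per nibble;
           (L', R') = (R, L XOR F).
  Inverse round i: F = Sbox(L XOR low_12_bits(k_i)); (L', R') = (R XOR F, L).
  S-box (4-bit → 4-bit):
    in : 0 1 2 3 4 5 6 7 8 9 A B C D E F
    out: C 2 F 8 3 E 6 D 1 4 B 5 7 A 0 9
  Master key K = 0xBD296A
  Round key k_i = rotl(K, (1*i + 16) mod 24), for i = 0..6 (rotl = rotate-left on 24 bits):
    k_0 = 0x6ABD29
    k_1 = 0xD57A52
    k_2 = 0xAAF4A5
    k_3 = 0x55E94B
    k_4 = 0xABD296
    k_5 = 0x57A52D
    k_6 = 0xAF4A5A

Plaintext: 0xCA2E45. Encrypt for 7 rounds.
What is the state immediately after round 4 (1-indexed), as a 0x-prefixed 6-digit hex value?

s_0 = plaintext = 0xCA2E45
s_1 = Round(s_0, k_0) = 0xE454C5
s_2 = Round(s_1, k_1) = 0x4C5E08
s_3 = Round(s_2, k_2) = 0xE08F7F
s_4 = Round(s_3, k_3) = 0xF7F88B
s_5 = Round(s_4, k_4) = 0x88B455
s_6 = Round(s_5, k_5) = 0x455A5A
s_7 = Round(s_6, k_6) = 0xA5A899

0xF7F88B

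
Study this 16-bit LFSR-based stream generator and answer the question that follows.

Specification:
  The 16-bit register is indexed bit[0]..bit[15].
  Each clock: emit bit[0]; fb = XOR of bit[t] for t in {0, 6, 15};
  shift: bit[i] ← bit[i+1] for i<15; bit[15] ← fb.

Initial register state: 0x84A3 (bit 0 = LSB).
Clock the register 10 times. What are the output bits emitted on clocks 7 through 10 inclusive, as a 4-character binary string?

reg_0 = 0x84A3
clock 1: out=1, reg = 0x4251
clock 2: out=1, reg = 0x2128
clock 3: out=0, reg = 0x1094
clock 4: out=0, reg = 0x084A
clock 5: out=0, reg = 0x8425
clock 6: out=1, reg = 0x4212
clock 7: out=0, reg = 0x2109
clock 8: out=1, reg = 0x9084
clock 9: out=0, reg = 0xC842
clock 10: out=0, reg = 0x6421

0100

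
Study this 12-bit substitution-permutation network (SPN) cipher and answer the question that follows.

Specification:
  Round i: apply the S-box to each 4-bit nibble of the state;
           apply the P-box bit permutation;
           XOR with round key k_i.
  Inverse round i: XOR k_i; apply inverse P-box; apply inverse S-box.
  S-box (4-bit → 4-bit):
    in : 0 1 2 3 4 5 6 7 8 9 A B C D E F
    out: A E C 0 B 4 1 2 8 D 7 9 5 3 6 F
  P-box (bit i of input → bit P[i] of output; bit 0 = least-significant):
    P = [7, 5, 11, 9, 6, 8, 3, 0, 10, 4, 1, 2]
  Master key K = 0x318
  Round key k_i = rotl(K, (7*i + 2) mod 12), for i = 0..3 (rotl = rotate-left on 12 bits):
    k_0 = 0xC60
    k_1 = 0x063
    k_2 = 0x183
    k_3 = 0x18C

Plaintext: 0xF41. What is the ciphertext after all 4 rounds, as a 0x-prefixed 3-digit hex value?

s_0 = plaintext = 0xF41
s_1 = Round(s_0, k_0) = 0x317
s_2 = Round(s_1, k_1) = 0x14A
s_3 = Round(s_2, k_2) = 0x874
s_4 = Round(s_3, k_3) = 0x228

0x228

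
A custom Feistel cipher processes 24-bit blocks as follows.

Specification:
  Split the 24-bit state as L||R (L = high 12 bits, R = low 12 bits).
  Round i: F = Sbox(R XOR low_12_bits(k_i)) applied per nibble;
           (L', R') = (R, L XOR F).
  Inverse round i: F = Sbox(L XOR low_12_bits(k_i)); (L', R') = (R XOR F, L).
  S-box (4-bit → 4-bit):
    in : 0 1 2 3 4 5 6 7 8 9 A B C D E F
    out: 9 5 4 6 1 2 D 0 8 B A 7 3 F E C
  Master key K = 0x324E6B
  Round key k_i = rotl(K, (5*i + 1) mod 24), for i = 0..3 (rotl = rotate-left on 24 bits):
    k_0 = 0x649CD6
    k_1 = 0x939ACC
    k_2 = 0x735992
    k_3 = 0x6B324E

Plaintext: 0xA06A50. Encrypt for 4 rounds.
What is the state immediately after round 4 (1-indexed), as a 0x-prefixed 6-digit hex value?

0x47F825

s_0 = plaintext = 0xA06A50
s_1 = Round(s_0, k_0) = 0xA5078B
s_2 = Round(s_1, k_1) = 0x78B540
s_3 = Round(s_2, k_2) = 0x54047F
s_4 = Round(s_3, k_3) = 0x47F825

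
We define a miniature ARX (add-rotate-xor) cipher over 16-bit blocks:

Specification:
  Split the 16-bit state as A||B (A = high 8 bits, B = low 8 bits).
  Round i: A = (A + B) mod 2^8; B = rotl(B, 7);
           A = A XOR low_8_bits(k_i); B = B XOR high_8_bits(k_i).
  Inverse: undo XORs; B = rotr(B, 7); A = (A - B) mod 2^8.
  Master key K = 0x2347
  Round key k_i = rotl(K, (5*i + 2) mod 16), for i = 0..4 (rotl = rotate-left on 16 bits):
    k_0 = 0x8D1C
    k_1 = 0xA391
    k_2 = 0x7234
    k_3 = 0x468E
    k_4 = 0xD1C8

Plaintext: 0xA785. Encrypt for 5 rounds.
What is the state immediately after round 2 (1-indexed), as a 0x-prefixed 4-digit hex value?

0xEE04

s_0 = plaintext = 0xA785
s_1 = Round(s_0, k_0) = 0x304F
s_2 = Round(s_1, k_1) = 0xEE04
s_3 = Round(s_2, k_2) = 0xC670
s_4 = Round(s_3, k_3) = 0xB87E
s_5 = Round(s_4, k_4) = 0xFEEE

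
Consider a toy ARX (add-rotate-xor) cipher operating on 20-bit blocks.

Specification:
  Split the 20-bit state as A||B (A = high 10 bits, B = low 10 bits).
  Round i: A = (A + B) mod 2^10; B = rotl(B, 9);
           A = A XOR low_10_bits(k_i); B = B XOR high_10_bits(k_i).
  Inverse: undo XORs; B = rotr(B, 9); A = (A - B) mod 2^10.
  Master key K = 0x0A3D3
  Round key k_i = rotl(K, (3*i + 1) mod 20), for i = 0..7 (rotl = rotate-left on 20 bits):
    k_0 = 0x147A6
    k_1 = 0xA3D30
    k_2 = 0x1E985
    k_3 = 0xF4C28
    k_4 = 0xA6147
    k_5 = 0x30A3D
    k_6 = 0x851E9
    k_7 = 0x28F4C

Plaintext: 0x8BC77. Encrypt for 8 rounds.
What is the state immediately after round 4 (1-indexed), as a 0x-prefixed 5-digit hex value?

0x44100

s_0 = plaintext = 0x8BC77
s_1 = Round(s_0, k_0) = 0x4026A
s_2 = Round(s_1, k_1) = 0x96BBA
s_3 = Round(s_2, k_2) = 0xE45A7
s_4 = Round(s_3, k_3) = 0x44100
s_5 = Round(s_4, k_4) = 0xD5E18
s_6 = Round(s_5, k_5) = 0xD49CE
s_7 = Round(s_6, k_6) = 0x326F3
s_8 = Round(s_7, k_7) = 0x3C3DA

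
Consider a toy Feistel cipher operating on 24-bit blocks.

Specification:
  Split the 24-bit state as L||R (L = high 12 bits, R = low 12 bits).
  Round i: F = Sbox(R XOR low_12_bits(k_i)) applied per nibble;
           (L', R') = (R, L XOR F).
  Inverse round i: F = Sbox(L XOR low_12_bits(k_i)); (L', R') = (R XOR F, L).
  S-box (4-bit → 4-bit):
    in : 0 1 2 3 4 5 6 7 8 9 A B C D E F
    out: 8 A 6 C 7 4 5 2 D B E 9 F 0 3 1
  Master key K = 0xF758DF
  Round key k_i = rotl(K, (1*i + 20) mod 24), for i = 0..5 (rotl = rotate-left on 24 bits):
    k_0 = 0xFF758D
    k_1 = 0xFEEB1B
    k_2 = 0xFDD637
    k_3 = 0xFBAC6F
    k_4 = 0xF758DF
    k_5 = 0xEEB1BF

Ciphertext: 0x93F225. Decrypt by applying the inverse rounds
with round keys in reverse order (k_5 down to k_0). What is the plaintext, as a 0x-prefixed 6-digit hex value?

0xEA36C4

s_0 = ciphertext = 0x93F225
s_1 = InvRound(s_0, k_5) = 0xFFD93F
s_2 = InvRound(s_1, k_4) = 0xB59FFD
s_3 = InvRound(s_2, k_3) = 0xD38B59
s_4 = InvRound(s_3, k_2) = 0x2D8D38
s_5 = InvRound(s_4, k_1) = 0x6C42D8
s_6 = InvRound(s_5, k_0) = 0xEA36C4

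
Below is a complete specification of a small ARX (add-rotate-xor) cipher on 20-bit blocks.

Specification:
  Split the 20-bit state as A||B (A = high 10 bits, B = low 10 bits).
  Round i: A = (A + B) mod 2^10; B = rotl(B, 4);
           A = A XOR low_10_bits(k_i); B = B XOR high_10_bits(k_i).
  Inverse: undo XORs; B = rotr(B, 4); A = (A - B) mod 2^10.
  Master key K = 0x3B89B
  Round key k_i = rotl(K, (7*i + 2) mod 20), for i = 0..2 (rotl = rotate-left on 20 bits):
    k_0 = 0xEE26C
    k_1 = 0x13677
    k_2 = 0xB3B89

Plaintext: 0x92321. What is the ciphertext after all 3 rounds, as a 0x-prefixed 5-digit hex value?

0xD8276

s_0 = plaintext = 0x92321
s_1 = Round(s_0, k_0) = 0xC15A4
s_2 = Round(s_1, k_1) = 0xB7A0B
s_3 = Round(s_2, k_2) = 0xD8276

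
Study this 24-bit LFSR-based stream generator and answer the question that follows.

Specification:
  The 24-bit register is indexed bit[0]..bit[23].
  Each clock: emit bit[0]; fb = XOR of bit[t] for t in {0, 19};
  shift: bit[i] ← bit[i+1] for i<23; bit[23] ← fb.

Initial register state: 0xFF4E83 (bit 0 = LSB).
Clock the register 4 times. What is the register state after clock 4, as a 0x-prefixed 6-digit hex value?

0xCFF4E8

reg_0 = 0xFF4E83
clock 1: out=1, reg = 0x7FA741
clock 2: out=1, reg = 0x3FD3A0
clock 3: out=0, reg = 0x9FE9D0
clock 4: out=0, reg = 0xCFF4E8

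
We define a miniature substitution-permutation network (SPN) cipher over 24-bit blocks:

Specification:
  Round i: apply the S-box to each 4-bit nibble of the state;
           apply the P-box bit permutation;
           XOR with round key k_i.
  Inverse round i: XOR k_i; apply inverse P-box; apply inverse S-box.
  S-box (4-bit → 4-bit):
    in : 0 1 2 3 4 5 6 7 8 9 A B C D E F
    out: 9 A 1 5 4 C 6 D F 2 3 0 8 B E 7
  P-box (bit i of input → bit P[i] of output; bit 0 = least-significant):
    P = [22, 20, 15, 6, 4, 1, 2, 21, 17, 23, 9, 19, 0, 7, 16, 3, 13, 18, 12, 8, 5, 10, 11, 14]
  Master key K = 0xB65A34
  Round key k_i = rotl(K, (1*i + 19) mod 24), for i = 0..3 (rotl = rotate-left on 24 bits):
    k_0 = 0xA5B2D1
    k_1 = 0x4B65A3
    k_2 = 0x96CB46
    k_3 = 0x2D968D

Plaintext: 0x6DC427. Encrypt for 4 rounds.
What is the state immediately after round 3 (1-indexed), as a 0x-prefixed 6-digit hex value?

0x4CD433

s_0 = plaintext = 0x6DC427
s_1 = Round(s_0, k_0) = 0xE11D89
s_2 = Round(s_1, k_1) = 0xF5283D
s_3 = Round(s_2, k_2) = 0x4CD433
s_4 = Round(s_3, k_3) = 0x6D1D10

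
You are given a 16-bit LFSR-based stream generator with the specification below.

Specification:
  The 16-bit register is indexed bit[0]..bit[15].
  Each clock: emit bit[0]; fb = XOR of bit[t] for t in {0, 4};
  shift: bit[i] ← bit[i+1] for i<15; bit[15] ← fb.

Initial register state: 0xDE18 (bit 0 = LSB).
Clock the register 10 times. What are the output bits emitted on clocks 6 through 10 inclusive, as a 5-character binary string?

reg_0 = 0xDE18
clock 1: out=0, reg = 0xEF0C
clock 2: out=0, reg = 0x7786
clock 3: out=0, reg = 0x3BC3
clock 4: out=1, reg = 0x9DE1
clock 5: out=1, reg = 0xCEF0
clock 6: out=0, reg = 0xE778
clock 7: out=0, reg = 0xF3BC
clock 8: out=0, reg = 0xF9DE
clock 9: out=0, reg = 0xFCEF
clock 10: out=1, reg = 0xFE77

00001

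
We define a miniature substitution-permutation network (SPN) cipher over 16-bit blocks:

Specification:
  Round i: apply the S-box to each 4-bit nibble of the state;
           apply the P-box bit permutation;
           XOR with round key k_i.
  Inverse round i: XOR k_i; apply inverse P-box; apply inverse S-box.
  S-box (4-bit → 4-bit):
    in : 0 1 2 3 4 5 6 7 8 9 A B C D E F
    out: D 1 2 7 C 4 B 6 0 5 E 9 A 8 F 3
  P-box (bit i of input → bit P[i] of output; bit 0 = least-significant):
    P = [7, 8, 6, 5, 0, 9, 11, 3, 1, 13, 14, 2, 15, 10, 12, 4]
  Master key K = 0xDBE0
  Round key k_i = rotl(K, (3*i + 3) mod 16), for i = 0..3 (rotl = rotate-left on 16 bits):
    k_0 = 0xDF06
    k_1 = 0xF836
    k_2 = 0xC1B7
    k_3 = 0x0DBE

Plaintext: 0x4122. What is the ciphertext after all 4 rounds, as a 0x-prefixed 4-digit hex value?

0x9B07

s_0 = plaintext = 0x4122
s_1 = Round(s_0, k_0) = 0xCC14
s_2 = Round(s_1, k_1) = 0xDC43
s_3 = Round(s_2, k_2) = 0xE86B
s_4 = Round(s_3, k_3) = 0x9B07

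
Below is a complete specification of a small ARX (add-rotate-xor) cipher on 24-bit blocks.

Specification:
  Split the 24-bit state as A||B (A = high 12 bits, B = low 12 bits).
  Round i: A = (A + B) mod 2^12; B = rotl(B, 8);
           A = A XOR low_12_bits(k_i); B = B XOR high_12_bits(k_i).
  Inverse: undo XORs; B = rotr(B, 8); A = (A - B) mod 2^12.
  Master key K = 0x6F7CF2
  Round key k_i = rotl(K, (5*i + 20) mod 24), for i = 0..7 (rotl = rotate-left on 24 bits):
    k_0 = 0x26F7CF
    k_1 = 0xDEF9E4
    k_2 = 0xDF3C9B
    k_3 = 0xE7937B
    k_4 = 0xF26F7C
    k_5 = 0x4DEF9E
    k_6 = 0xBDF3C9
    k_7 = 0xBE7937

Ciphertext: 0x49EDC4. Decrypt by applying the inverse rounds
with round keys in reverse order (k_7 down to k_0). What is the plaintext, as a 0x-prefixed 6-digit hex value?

s_0 = ciphertext = 0x49EDC4
s_1 = InvRound(s_0, k_7) = 0xB73236
s_2 = InvRound(s_1, k_6) = 0xA21E99
s_3 = InvRound(s_2, k_5) = 0x14547A
s_4 = InvRound(s_3, k_4) = 0x86E5CB
s_5 = InvRound(s_4, k_3) = 0xFEAB2B
s_6 = InvRound(s_5, k_2) = 0x5EBD86
s_7 = InvRound(s_6, k_1) = 0x57F690
s_8 = InvRound(s_7, k_0) = 0x2BCFF4

0x2BCFF4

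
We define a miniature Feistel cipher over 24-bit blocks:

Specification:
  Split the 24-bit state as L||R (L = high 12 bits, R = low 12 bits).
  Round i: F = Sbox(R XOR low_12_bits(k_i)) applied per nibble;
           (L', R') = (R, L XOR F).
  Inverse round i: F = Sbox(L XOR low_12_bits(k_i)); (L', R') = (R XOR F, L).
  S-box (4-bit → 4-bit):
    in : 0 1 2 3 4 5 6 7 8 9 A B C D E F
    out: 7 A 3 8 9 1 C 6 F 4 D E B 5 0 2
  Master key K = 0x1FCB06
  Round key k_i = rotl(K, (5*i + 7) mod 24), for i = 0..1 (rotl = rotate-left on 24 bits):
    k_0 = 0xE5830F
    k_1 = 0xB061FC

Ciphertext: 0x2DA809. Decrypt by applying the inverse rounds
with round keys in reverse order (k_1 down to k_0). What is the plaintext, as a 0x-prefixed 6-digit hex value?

s_0 = ciphertext = 0x2DA809
s_1 = InvRound(s_0, k_1) = 0x0352DA
s_2 = InvRound(s_1, k_0) = 0xA57035

0xA57035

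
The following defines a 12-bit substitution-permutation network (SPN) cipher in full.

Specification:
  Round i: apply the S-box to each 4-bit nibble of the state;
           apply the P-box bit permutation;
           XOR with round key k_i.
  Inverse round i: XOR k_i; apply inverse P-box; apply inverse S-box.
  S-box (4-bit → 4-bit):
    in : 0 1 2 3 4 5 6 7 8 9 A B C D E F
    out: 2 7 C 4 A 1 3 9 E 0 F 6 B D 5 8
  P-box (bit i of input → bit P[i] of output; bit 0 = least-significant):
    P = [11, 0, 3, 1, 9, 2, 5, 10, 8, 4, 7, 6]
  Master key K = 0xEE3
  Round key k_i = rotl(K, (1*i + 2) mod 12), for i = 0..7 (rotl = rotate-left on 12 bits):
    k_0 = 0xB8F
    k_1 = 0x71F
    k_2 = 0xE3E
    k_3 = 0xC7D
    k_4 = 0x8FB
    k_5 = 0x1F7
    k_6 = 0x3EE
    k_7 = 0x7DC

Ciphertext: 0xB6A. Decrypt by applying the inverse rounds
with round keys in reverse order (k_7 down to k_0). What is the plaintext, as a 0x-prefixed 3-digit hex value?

0x64F

s_0 = ciphertext = 0xB6A
s_1 = InvRound(s_0, k_7) = 0xB87
s_2 = InvRound(s_1, k_6) = 0xF31
s_3 = InvRound(s_2, k_5) = 0x2C7
s_4 = InvRound(s_3, k_4) = 0x01E
s_5 = InvRound(s_4, k_3) = 0xF2C
s_6 = InvRound(s_5, k_2) = 0x69F
s_7 = InvRound(s_6, k_1) = 0xE99
s_8 = InvRound(s_7, k_0) = 0x64F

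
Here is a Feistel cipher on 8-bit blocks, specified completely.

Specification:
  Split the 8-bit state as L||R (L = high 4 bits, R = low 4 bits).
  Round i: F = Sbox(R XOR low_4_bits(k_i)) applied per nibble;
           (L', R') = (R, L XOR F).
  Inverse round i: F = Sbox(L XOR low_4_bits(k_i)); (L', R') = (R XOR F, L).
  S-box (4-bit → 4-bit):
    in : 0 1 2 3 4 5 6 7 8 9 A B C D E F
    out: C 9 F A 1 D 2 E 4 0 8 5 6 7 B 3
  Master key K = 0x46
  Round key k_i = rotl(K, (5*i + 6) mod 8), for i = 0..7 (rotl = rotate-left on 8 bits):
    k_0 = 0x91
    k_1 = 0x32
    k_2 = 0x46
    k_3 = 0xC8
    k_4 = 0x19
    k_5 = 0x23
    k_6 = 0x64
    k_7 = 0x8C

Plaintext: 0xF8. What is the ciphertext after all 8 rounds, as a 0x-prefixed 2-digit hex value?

0x2E

s_0 = plaintext = 0xF8
s_1 = Round(s_0, k_0) = 0x8F
s_2 = Round(s_1, k_1) = 0xFF
s_3 = Round(s_2, k_2) = 0xFF
s_4 = Round(s_3, k_3) = 0xF1
s_5 = Round(s_4, k_4) = 0x1B
s_6 = Round(s_5, k_5) = 0xB5
s_7 = Round(s_6, k_6) = 0x52
s_8 = Round(s_7, k_7) = 0x2E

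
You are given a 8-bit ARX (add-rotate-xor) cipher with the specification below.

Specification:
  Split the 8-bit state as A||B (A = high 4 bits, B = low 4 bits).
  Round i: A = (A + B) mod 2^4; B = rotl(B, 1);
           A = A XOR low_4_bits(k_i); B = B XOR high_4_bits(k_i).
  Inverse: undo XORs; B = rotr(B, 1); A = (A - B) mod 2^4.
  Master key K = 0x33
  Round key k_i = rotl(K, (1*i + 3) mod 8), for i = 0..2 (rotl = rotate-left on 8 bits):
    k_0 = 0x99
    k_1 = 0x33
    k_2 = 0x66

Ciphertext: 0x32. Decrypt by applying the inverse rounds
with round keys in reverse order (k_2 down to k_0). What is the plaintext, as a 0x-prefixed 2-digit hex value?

s_0 = ciphertext = 0x32
s_1 = InvRound(s_0, k_2) = 0x32
s_2 = InvRound(s_1, k_1) = 0x88
s_3 = InvRound(s_2, k_0) = 0x98

0x98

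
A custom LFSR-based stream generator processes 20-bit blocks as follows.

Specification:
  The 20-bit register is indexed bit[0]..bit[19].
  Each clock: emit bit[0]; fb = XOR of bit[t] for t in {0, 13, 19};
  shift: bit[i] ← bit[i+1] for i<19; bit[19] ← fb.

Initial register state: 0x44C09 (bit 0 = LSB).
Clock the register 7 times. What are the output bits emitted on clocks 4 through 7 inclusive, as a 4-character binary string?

reg_0 = 0x44C09
clock 1: out=1, reg = 0xA2604
clock 2: out=0, reg = 0x51302
clock 3: out=0, reg = 0x28981
clock 4: out=1, reg = 0x944C0
clock 5: out=0, reg = 0xCA260
clock 6: out=0, reg = 0x65130
clock 7: out=0, reg = 0x32898

1000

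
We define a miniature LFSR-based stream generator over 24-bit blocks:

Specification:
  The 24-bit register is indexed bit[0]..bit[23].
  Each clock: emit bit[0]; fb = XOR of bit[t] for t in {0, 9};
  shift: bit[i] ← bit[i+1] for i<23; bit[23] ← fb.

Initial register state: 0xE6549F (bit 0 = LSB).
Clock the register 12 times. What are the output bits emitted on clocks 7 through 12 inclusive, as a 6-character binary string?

reg_0 = 0xE6549F
clock 1: out=1, reg = 0xF32A4F
clock 2: out=1, reg = 0x799527
clock 3: out=1, reg = 0xBCCA93
clock 4: out=1, reg = 0x5E6549
clock 5: out=1, reg = 0xAF32A4
clock 6: out=0, reg = 0xD79952
clock 7: out=0, reg = 0x6BCCA9
clock 8: out=1, reg = 0xB5E654
clock 9: out=0, reg = 0xDAF32A
clock 10: out=0, reg = 0xED7995
clock 11: out=1, reg = 0xF6BCCA
clock 12: out=0, reg = 0x7B5E65

010010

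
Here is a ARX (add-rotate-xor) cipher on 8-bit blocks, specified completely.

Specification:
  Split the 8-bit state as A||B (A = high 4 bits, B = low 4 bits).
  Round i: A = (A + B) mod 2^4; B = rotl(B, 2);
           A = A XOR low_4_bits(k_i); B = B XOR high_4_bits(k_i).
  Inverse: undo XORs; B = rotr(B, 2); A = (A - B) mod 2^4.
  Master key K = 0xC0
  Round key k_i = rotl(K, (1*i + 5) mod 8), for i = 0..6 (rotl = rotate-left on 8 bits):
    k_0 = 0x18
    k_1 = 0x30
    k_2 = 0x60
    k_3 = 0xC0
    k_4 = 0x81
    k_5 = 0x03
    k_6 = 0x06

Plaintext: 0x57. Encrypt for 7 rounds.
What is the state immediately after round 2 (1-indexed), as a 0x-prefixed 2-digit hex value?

s_0 = plaintext = 0x57
s_1 = Round(s_0, k_0) = 0x4C
s_2 = Round(s_1, k_1) = 0x00
s_3 = Round(s_2, k_2) = 0x06
s_4 = Round(s_3, k_3) = 0x65
s_5 = Round(s_4, k_4) = 0xAD
s_6 = Round(s_5, k_5) = 0x47
s_7 = Round(s_6, k_6) = 0xDD

0x00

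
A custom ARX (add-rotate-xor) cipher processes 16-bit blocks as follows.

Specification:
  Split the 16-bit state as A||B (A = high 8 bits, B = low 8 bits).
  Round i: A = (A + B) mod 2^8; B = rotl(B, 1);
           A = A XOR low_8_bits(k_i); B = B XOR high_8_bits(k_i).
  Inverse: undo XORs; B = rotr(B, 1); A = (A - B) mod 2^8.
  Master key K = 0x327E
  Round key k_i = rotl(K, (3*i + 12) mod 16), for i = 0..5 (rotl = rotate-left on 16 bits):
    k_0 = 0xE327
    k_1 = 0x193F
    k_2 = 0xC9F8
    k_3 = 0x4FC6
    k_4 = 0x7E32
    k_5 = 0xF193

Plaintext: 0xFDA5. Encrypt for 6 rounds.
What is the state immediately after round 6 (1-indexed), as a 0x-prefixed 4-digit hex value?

s_0 = plaintext = 0xFDA5
s_1 = Round(s_0, k_0) = 0x85A8
s_2 = Round(s_1, k_1) = 0x1248
s_3 = Round(s_2, k_2) = 0xA259
s_4 = Round(s_3, k_3) = 0x3DFD
s_5 = Round(s_4, k_4) = 0x0885
s_6 = Round(s_5, k_5) = 0x1EFA

0x1EFA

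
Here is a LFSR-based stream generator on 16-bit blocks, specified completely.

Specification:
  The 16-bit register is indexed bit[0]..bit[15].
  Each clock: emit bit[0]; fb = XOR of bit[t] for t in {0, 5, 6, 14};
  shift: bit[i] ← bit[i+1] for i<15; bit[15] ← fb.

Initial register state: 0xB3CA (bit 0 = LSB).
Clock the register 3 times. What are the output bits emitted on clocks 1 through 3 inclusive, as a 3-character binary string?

010

reg_0 = 0xB3CA
clock 1: out=0, reg = 0xD9E5
clock 2: out=1, reg = 0x6CF2
clock 3: out=0, reg = 0xB679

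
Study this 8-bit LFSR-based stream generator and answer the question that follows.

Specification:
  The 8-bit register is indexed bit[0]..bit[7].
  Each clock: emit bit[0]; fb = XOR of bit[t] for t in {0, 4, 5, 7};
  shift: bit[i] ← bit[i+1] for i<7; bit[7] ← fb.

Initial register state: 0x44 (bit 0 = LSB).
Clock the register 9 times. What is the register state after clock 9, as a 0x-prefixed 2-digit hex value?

0x27

reg_0 = 0x44
clock 1: out=0, reg = 0x22
clock 2: out=0, reg = 0x91
clock 3: out=1, reg = 0xC8
clock 4: out=0, reg = 0xE4
clock 5: out=0, reg = 0x72
clock 6: out=0, reg = 0x39
clock 7: out=1, reg = 0x9C
clock 8: out=0, reg = 0x4E
clock 9: out=0, reg = 0x27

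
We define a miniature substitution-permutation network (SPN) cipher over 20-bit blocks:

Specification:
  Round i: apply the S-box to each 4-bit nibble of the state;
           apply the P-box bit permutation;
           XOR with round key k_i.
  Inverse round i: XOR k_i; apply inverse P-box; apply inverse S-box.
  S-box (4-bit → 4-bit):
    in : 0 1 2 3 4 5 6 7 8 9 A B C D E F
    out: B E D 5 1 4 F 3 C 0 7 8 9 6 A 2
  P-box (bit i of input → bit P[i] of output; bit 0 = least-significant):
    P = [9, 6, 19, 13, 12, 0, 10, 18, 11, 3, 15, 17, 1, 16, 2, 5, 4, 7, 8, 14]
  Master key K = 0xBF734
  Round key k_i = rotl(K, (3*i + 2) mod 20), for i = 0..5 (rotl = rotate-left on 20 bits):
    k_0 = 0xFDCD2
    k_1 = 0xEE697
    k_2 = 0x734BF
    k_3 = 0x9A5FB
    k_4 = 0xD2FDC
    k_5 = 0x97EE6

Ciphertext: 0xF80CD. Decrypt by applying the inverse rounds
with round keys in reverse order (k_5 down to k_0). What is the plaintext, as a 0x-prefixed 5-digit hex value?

0x3C20F

s_0 = ciphertext = 0xF80CD
s_1 = InvRound(s_0, k_5) = 0xBC66C
s_2 = InvRound(s_1, k_4) = 0x6B2BB
s_3 = InvRound(s_2, k_3) = 0x5FB2A
s_4 = InvRound(s_3, k_2) = 0x652D4
s_5 = InvRound(s_4, k_1) = 0x945A1
s_6 = InvRound(s_5, k_0) = 0x3C20F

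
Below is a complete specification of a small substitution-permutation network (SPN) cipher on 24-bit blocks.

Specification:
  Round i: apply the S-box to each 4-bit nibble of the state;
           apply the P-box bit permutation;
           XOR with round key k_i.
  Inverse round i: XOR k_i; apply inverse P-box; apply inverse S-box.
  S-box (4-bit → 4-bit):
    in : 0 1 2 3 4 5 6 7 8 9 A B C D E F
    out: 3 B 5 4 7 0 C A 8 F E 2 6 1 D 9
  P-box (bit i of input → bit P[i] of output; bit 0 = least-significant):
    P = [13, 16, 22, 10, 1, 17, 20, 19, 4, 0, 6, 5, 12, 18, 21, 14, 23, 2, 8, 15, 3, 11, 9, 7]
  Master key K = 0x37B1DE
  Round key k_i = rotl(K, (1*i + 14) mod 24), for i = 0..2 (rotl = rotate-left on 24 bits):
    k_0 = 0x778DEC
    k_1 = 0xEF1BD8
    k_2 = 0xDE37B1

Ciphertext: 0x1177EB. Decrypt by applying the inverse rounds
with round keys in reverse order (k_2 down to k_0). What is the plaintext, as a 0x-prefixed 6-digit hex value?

0xC88771

s_0 = ciphertext = 0x1177EB
s_1 = InvRound(s_0, k_2) = 0xDD721C
s_2 = InvRound(s_1, k_1) = 0x7C63CD
s_3 = InvRound(s_2, k_0) = 0xC88771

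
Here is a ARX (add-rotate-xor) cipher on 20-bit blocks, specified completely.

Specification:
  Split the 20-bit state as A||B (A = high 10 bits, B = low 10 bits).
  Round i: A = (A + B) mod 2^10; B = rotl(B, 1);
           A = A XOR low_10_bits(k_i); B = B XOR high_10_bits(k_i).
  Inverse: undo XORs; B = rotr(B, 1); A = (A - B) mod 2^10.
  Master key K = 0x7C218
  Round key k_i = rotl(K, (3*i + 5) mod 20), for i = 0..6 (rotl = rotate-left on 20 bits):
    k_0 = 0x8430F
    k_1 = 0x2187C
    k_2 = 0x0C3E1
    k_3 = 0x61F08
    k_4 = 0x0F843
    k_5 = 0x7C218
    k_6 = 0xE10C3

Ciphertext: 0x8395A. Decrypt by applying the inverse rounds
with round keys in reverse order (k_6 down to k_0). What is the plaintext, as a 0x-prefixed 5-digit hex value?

s_0 = ciphertext = 0x8395A
s_1 = InvRound(s_0, k_6) = 0x5796F
s_2 = InvRound(s_1, k_5) = 0x3DE4F
s_3 = InvRound(s_2, k_4) = 0x5F338
s_4 = InvRound(s_3, k_3) = 0xC575F
s_5 = InvRound(s_4, k_2) = 0x4F7B7
s_6 = InvRound(s_5, k_1) = 0x6A798
s_7 = InvRound(s_6, k_0) = 0x788C4

0x788C4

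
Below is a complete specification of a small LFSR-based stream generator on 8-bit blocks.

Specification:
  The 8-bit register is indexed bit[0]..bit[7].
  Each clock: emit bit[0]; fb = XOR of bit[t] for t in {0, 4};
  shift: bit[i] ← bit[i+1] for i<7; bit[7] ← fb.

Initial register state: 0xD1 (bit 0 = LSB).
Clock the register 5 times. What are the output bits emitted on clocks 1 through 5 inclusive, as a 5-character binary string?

reg_0 = 0xD1
clock 1: out=1, reg = 0x68
clock 2: out=0, reg = 0x34
clock 3: out=0, reg = 0x9A
clock 4: out=0, reg = 0xCD
clock 5: out=1, reg = 0xE6

10001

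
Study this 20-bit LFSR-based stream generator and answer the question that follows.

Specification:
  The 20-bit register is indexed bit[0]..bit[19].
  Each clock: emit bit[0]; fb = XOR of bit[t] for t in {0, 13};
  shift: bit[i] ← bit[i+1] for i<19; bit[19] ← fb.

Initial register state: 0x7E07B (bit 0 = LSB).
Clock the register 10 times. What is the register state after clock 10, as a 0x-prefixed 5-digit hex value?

0x911F8

reg_0 = 0x7E07B
clock 1: out=1, reg = 0x3F03D
clock 2: out=1, reg = 0x1F81E
clock 3: out=0, reg = 0x8FC0F
clock 4: out=1, reg = 0x47E07
clock 5: out=1, reg = 0x23F03
clock 6: out=1, reg = 0x11F81
clock 7: out=1, reg = 0x88FC0
clock 8: out=0, reg = 0x447E0
clock 9: out=0, reg = 0x223F0
clock 10: out=0, reg = 0x911F8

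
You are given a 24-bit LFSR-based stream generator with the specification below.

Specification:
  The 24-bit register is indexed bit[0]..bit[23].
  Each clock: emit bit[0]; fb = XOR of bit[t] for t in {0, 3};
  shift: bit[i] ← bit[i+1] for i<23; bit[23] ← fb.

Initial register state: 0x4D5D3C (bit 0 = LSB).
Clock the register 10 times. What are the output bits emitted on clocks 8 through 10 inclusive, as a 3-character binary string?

reg_0 = 0x4D5D3C
clock 1: out=0, reg = 0xA6AE9E
clock 2: out=0, reg = 0xD3574F
clock 3: out=1, reg = 0x69ABA7
clock 4: out=1, reg = 0xB4D5D3
clock 5: out=1, reg = 0xDA6AE9
clock 6: out=1, reg = 0x6D3574
clock 7: out=0, reg = 0x369ABA
clock 8: out=0, reg = 0x9B4D5D
clock 9: out=1, reg = 0x4DA6AE
clock 10: out=0, reg = 0xA6D357

010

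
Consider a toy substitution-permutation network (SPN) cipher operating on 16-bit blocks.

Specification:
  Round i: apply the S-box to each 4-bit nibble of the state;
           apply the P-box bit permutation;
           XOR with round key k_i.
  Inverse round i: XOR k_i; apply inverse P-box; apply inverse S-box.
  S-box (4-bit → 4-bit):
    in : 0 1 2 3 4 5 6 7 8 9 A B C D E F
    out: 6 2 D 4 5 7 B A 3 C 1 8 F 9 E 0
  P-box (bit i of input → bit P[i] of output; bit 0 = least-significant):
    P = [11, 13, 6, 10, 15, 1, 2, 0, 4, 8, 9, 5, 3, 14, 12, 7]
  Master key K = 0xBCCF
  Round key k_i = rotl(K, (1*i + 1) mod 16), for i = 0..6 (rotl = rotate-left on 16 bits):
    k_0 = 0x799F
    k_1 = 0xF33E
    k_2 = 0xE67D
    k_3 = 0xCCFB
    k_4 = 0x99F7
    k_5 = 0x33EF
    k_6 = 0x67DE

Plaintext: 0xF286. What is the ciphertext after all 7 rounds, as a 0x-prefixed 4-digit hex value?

0x7087

s_0 = plaintext = 0xF286
s_1 = Round(s_0, k_0) = 0xD7AD
s_2 = Round(s_1, k_1) = 0x7E96
s_3 = Round(s_2, k_2) = 0x89D8
s_4 = Round(s_3, k_3) = 0x26D2
s_5 = Round(s_4, k_4) = 0x040E
s_6 = Round(s_5, k_5) = 0x45B9
s_7 = Round(s_6, k_6) = 0x7087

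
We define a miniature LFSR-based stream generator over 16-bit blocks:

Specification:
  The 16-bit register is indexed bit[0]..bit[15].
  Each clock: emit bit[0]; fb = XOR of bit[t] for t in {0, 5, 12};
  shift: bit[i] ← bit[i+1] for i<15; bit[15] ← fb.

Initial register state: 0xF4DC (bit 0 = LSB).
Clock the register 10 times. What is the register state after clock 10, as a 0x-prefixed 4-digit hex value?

0x497D

reg_0 = 0xF4DC
clock 1: out=0, reg = 0xFA6E
clock 2: out=0, reg = 0x7D37
clock 3: out=1, reg = 0xBE9B
clock 4: out=1, reg = 0x5F4D
clock 5: out=1, reg = 0x2FA6
clock 6: out=0, reg = 0x97D3
clock 7: out=1, reg = 0x4BE9
clock 8: out=1, reg = 0x25F4
clock 9: out=0, reg = 0x92FA
clock 10: out=0, reg = 0x497D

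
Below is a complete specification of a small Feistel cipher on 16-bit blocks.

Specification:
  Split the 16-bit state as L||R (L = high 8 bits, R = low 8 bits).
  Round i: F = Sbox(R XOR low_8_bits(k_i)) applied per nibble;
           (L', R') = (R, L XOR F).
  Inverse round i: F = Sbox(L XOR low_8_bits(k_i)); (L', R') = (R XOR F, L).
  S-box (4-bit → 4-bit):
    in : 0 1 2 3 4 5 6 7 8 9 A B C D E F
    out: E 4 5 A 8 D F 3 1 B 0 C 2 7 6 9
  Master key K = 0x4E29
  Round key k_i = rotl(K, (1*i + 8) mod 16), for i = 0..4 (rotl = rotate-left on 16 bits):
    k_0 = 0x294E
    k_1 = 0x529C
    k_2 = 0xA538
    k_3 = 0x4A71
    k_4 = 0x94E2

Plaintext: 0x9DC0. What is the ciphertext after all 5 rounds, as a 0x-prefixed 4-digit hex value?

s_0 = plaintext = 0x9DC0
s_1 = Round(s_0, k_0) = 0xC08B
s_2 = Round(s_1, k_1) = 0x8B83
s_3 = Round(s_2, k_2) = 0x8347
s_4 = Round(s_3, k_3) = 0x472C
s_5 = Round(s_4, k_4) = 0x2C61

0x2C61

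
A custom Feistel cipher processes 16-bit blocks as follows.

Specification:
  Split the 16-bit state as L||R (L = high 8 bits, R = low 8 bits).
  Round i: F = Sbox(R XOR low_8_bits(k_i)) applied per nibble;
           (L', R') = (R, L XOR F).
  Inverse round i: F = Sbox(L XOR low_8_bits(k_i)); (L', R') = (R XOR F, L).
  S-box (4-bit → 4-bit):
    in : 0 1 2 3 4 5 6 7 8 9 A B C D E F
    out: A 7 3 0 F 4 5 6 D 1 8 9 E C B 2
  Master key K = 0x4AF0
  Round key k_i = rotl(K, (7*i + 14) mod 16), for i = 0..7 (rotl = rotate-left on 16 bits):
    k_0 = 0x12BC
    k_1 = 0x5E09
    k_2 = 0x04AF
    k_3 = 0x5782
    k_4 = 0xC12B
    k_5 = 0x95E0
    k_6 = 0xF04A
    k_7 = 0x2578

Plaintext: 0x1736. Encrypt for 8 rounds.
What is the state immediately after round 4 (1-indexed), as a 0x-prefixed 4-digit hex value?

s_0 = plaintext = 0x1736
s_1 = Round(s_0, k_0) = 0x36CF
s_2 = Round(s_1, k_1) = 0xCFD3
s_3 = Round(s_2, k_2) = 0xD3A1
s_4 = Round(s_3, k_3) = 0xA1E3
s_5 = Round(s_4, k_4) = 0xE34C
s_6 = Round(s_5, k_5) = 0x4C6D
s_7 = Round(s_6, k_6) = 0x6D7A
s_8 = Round(s_7, k_7) = 0x7ACE

0xA1E3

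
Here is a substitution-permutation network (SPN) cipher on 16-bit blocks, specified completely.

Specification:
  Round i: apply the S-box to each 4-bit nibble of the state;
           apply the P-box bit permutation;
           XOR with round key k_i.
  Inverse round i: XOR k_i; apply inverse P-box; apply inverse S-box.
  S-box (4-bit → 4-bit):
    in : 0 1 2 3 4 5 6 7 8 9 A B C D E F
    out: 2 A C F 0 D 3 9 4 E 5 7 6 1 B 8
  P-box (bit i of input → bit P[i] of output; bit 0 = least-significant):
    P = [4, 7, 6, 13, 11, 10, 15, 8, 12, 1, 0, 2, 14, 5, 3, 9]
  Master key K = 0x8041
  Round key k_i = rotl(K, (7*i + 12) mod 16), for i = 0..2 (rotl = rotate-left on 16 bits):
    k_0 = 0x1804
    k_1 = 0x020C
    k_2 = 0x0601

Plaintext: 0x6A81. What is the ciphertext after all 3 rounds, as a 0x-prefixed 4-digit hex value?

s_0 = plaintext = 0x6A81
s_1 = Round(s_0, k_0) = 0xE8A5
s_2 = Round(s_1, k_1) = 0xE87D
s_3 = Round(s_2, k_2) = 0x4D30

0x4D30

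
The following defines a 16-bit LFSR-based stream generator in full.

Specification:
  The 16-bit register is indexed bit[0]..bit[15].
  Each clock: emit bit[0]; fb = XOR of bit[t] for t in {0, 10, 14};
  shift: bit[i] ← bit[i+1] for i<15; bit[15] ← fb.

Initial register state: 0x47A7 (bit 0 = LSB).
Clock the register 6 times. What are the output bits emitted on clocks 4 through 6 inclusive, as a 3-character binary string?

001

reg_0 = 0x47A7
clock 1: out=1, reg = 0xA3D3
clock 2: out=1, reg = 0xD1E9
clock 3: out=1, reg = 0x68F4
clock 4: out=0, reg = 0xB47A
clock 5: out=0, reg = 0xDA3D
clock 6: out=1, reg = 0x6D1E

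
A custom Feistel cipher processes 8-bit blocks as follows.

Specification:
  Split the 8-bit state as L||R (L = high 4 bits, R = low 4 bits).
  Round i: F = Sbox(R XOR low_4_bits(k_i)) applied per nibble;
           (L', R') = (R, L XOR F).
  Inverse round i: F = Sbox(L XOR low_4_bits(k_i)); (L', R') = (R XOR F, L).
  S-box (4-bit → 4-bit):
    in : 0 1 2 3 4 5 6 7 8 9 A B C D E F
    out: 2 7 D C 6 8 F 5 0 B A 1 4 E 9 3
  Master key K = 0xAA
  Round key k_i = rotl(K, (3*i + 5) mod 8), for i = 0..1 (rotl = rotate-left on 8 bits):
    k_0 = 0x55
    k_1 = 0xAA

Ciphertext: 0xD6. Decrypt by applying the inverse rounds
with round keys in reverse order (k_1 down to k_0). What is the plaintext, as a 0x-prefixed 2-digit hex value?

0x23

s_0 = ciphertext = 0xD6
s_1 = InvRound(s_0, k_1) = 0x3D
s_2 = InvRound(s_1, k_0) = 0x23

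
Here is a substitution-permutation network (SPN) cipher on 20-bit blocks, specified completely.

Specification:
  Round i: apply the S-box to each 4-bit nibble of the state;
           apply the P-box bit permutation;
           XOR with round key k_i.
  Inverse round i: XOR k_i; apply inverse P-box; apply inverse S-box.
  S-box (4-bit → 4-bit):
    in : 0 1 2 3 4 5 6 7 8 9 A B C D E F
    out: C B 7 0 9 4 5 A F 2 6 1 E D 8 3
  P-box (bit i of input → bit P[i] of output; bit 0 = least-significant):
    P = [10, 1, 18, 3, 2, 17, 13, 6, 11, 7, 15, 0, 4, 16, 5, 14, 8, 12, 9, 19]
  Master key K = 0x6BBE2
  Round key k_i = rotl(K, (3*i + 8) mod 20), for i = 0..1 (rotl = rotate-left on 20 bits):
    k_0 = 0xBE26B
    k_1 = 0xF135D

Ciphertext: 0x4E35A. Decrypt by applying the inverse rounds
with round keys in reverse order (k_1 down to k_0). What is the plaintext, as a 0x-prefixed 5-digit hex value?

0xC35EA

s_0 = ciphertext = 0x4E35A
s_1 = InvRound(s_0, k_1) = 0x77029
s_2 = InvRound(s_1, k_0) = 0xC35EA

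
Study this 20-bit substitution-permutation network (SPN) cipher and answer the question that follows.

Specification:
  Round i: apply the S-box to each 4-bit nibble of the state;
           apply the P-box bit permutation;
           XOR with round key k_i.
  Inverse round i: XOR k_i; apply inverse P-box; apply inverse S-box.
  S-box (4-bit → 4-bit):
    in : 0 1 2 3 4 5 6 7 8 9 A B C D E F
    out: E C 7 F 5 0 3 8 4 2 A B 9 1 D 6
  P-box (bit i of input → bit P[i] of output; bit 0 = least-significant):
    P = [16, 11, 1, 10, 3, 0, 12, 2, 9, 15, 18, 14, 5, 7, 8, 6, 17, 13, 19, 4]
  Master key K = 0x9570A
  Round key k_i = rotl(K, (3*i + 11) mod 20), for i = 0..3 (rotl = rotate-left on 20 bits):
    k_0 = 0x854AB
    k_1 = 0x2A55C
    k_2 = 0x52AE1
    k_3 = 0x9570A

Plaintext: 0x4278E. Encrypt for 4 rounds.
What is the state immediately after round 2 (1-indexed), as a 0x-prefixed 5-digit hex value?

s_0 = plaintext = 0x4278E
s_1 = Round(s_0, k_0) = 0x30109
s_2 = Round(s_1, k_1) = 0xCDC89
s_3 = Round(s_2, k_2) = 0x770D1
s_4 = Round(s_3, k_3) = 0xD9350

0xCDC89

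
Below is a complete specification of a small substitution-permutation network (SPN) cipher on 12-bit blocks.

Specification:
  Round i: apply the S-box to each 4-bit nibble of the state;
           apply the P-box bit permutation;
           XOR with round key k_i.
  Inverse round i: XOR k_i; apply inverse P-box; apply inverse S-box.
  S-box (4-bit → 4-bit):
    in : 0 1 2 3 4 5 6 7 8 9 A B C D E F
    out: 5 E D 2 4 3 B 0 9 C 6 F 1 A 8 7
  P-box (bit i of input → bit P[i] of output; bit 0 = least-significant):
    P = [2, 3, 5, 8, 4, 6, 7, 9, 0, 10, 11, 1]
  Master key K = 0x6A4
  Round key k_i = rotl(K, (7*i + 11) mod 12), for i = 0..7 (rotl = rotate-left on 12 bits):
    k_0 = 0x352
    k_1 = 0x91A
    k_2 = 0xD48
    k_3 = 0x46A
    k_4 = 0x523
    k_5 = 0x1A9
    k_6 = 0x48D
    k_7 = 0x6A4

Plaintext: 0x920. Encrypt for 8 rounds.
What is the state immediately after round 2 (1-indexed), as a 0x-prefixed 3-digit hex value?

s_0 = plaintext = 0x920
s_1 = Round(s_0, k_0) = 0x9E4
s_2 = Round(s_1, k_1) = 0x338
s_3 = Round(s_2, k_2) = 0x80C
s_4 = Round(s_3, k_3) = 0x4FD
s_5 = Round(s_4, k_4) = 0xCFB
s_6 = Round(s_5, k_5) = 0x054
s_7 = Round(s_6, k_6) = 0xCFC
s_8 = Round(s_7, k_7) = 0x671

0x338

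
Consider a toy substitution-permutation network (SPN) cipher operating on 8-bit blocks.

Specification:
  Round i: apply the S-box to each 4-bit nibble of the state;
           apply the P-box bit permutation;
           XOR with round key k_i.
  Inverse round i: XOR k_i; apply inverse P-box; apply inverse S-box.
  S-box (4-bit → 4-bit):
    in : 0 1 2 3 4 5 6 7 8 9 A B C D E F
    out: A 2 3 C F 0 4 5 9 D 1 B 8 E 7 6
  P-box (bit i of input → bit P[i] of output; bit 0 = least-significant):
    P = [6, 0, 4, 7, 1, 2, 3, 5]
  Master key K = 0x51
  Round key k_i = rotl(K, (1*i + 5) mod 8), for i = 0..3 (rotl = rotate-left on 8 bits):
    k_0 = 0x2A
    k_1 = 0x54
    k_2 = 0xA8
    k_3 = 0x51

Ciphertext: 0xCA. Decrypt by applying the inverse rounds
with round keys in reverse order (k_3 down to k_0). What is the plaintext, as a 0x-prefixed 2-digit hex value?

s_0 = ciphertext = 0xCA
s_1 = InvRound(s_0, k_3) = 0x7D
s_2 = InvRound(s_1, k_2) = 0x14
s_3 = InvRound(s_2, k_1) = 0x5A
s_4 = InvRound(s_3, k_0) = 0xC7

0xC7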